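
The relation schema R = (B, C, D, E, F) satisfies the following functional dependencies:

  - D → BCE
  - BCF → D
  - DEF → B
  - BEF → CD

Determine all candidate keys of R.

DF, BCF, BEF

Attribute F never appears on the right-hand side of any dependency, so F must belong to every candidate key.
{F}⁺ = {F}, which is not all of the schema, so we must add further attributes.
{D, F}⁺: D→BCE adds B, C, E → {B, C, D, E, F}. Minimal: {F}⁺ = {F}; {D}⁺ = {B, C, D, E} — none reach the full schema.
{B, C, F}⁺: BCF→D adds D; D→BCE adds E → {B, C, D, E, F}. Minimal: {C, F}⁺ = {C, F}; {B, F}⁺ = {B, F}; {B, C}⁺ = {B, C} — none reach the full schema.
{B, E, F}⁺: BEF→CD adds C, D → {B, C, D, E, F}. Minimal: {E, F}⁺ = {E, F}; {B, F}⁺ = {B, F}; {B, E}⁺ = {B, E} — none reach the full schema.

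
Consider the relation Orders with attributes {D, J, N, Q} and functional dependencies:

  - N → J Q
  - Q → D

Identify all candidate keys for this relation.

{N}

Attribute N never appears on the right-hand side of any dependency, so N must belong to every candidate key.
{N}⁺ = {D, J, N, Q}, which is all of the schema, so {N} is the only candidate key.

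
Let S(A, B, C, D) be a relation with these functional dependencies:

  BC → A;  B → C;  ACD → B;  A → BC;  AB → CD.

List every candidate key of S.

{A}⁺: A→BC adds B, C; AB→CD adds D → {A, B, C, D}.
{B}⁺: B→C adds C; BC→A adds A; AB→CD adds D → {A, B, C, D}.

A; B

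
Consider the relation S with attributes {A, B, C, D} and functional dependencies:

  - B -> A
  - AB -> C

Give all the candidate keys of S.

BD

Attributes B, D never appear on any right-hand side, so every candidate key must contain {B, D}.
{B, D}⁺ = {A, B, C, D}, which is all of the schema, so {B, D} is the only candidate key.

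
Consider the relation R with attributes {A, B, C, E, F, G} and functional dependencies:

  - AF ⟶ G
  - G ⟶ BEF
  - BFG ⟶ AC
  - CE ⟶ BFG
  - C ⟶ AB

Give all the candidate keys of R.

{G}⁺: G→BEF adds B, E, F; BFG→AC adds A, C → {A, B, C, E, F, G}.
{A, F}⁺: AF→G adds G; G→BEF adds B, E; BFG→AC adds C → {A, B, C, E, F, G}. Minimal: {F}⁺ = {F}; {A}⁺ = {A} — none reach the full schema.
{C, E}⁺: CE→BFG adds B, F, G; C→AB adds A → {A, B, C, E, F, G}. Minimal: {E}⁺ = {E}; {C}⁺ = {A, B, C} — none reach the full schema.
{C, F}⁺: C→AB adds A, B; AF→G adds G; G→BEF adds E → {A, B, C, E, F, G}. Minimal: {F}⁺ = {F}; {C}⁺ = {A, B, C} — none reach the full schema.

{G}; {A, F}; {C, E}; {C, F}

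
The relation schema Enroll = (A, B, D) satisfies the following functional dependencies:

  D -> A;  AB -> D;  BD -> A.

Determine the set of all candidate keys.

{A, B}, {B, D}

Attribute B never appears on the right-hand side of any dependency, so B must belong to every candidate key.
{B}⁺ = {B}, which is not all of the schema, so we must add further attributes.
{A, B}⁺: AB→D adds D → {A, B, D}. Minimal: {B}⁺ = {B}; {A}⁺ = {A} — none reach the full schema.
{B, D}⁺: D→A adds A → {A, B, D}. Minimal: {D}⁺ = {A, D}; {B}⁺ = {B} — none reach the full schema.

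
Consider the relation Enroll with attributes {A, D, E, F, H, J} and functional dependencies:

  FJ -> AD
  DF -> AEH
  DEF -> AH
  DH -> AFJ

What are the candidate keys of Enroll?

{D, F}⁺: DF→AEH adds A, E, H; DH→AFJ adds J → {A, D, E, F, H, J}. Minimal: {F}⁺ = {F}; {D}⁺ = {D} — none reach the full schema.
{D, H}⁺: DH→AFJ adds A, F, J; DF→AEH adds E → {A, D, E, F, H, J}. Minimal: {H}⁺ = {H}; {D}⁺ = {D} — none reach the full schema.
{F, J}⁺: FJ→AD adds A, D; DF→AEH adds E, H → {A, D, E, F, H, J}. Minimal: {J}⁺ = {J}; {F}⁺ = {F} — none reach the full schema.

(D, F); (D, H); (F, J)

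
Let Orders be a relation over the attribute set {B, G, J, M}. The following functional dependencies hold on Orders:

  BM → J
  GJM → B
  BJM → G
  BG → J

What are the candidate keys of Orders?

BM, GJM

{B, M}⁺: BM→J adds J; BJM→G adds G → {B, G, J, M}. Minimal: {M}⁺ = {M}; {B}⁺ = {B} — none reach the full schema.
{G, J, M}⁺: GJM→B adds B → {B, G, J, M}. Minimal: {J, M}⁺ = {J, M}; {G, M}⁺ = {G, M}; {G, J}⁺ = {G, J} — none reach the full schema.
Any other superkey contains one of these as a subset, so there are no further candidate keys.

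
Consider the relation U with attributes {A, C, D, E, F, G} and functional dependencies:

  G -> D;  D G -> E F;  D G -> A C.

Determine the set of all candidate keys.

Attribute G never appears on the right-hand side of any dependency, so G must belong to every candidate key.
{G}⁺ = {A, C, D, E, F, G}, which is all of the schema, so {G} is the only candidate key.

G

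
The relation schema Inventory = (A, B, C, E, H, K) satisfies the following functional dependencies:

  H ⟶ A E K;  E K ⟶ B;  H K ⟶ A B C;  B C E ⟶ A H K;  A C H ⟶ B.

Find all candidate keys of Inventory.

{H}, {B, C, E}, {C, E, K}

{H}⁺: H→AEK adds A, E, K; EK→B adds B; HK→ABC adds C → {A, B, C, E, H, K}.
{B, C, E}⁺: BCE→AHK adds A, H, K → {A, B, C, E, H, K}. Minimal: {C, E}⁺ = {C, E}; {B, E}⁺ = {B, E}; {B, C}⁺ = {B, C} — none reach the full schema.
{C, E, K}⁺: EK→B adds B; BCE→AHK adds A, H → {A, B, C, E, H, K}. Minimal: {E, K}⁺ = {B, E, K}; {C, K}⁺ = {C, K}; {C, E}⁺ = {C, E} — none reach the full schema.
Any other superkey contains one of these as a subset, so there are no further candidate keys.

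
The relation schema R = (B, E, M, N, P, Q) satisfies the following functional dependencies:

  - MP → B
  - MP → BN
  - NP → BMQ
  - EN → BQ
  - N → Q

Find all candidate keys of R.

Attributes E, P never appear on any right-hand side, so every candidate key must contain {E, P}.
{E, P}⁺ = {E, P}, which is not all of the schema, so we must add further attributes.
{E, M, P}⁺: MP→B adds B; MP→BN adds N; NP→BMQ adds Q → {B, E, M, N, P, Q}.
{E, N, P}⁺: NP→BMQ adds B, M, Q → {B, E, M, N, P, Q}.

{E, M, P}, {E, N, P}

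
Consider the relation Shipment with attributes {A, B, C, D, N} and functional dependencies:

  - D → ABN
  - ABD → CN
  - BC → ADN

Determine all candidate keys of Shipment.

{D}⁺: D→ABN adds A, B, N; ABD→CN adds C → {A, B, C, D, N}.
{B, C}⁺: BC→ADN adds A, D, N → {A, B, C, D, N}. Minimal: {C}⁺ = {C}; {B}⁺ = {B} — none reach the full schema.

{D}; {B, C}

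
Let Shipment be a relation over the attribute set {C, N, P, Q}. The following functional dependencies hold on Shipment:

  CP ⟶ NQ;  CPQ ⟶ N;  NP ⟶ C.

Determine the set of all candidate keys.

Attribute P never appears on the right-hand side of any dependency, so P must belong to every candidate key.
{P}⁺ = {P}, which is not all of the schema, so we must add further attributes.
{C, P}⁺: CP→NQ adds N, Q → {C, N, P, Q}.
{N, P}⁺: NP→C adds C; CP→NQ adds Q → {C, N, P, Q}.

(C, P), (N, P)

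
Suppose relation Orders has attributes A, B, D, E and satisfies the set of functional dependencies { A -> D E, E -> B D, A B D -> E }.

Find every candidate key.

Attribute A never appears on the right-hand side of any dependency, so A must belong to every candidate key.
{A}⁺ = {A, B, D, E}, which is all of the schema, so {A} is the only candidate key.

(A)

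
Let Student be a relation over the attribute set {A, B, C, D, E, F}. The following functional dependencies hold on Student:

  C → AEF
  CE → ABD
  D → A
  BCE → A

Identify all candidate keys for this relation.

{C}

Attribute C never appears on the right-hand side of any dependency, so C must belong to every candidate key.
{C}⁺ = {A, B, C, D, E, F}, which is all of the schema, so {C} is the only candidate key.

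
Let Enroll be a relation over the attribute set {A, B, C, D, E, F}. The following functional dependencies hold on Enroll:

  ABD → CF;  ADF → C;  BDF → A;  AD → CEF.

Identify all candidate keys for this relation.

{A, B, D}; {B, D, F}

Attributes B, D never appear on any right-hand side, so every candidate key must contain {B, D}.
{B, D}⁺ = {B, D}, which is not all of the schema, so we must add further attributes.
{A, B, D}⁺: ABD→CF adds C, F; AD→CEF adds E → {A, B, C, D, E, F}.
{B, D, F}⁺: BDF→A adds A; AD→CEF adds C, E → {A, B, C, D, E, F}.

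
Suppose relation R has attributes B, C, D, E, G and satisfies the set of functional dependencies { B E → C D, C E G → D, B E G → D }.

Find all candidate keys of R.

{B, E, G}⁺: BE→CD adds C, D → {B, C, D, E, G}. Minimal: {E, G}⁺ = {E, G}; {B, G}⁺ = {B, G}; {B, E}⁺ = {B, C, D, E} — none reach the full schema.
No other minimal superkey exists.

{B, E, G}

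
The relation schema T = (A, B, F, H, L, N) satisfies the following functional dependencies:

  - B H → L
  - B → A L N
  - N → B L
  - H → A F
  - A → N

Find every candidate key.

{H}

Attribute H never appears on the right-hand side of any dependency, so H must belong to every candidate key.
{H}⁺ = {A, B, F, H, L, N}, which is all of the schema, so {H} is the only candidate key.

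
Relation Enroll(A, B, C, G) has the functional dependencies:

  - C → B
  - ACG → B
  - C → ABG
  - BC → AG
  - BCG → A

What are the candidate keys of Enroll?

{C}⁺: C→B adds B; C→ABG adds A, G → {A, B, C, G}.

{C}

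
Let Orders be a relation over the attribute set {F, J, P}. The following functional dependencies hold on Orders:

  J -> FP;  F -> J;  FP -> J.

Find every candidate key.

{F}⁺: F→J adds J; J→FP adds P → {F, J, P}.
{J}⁺: J→FP adds F, P → {F, J, P}.

{F}, {J}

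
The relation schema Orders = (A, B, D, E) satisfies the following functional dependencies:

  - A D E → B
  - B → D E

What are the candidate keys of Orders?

{A, B}; {A, D, E}

Attribute A never appears on the right-hand side of any dependency, so A must belong to every candidate key.
{A}⁺ = {A}, which is not all of the schema, so we must add further attributes.
{A, B}⁺: B→DE adds D, E → {A, B, D, E}. Minimal: {B}⁺ = {B, D, E}; {A}⁺ = {A} — none reach the full schema.
{A, D, E}⁺: ADE→B adds B → {A, B, D, E}. Minimal: {D, E}⁺ = {D, E}; {A, E}⁺ = {A, E}; {A, D}⁺ = {A, D} — none reach the full schema.
Any other superkey contains one of these as a subset, so there are no further candidate keys.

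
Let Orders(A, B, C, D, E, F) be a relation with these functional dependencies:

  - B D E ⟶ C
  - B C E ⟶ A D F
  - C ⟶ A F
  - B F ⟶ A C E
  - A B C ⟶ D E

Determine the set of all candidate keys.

Attribute B never appears on the right-hand side of any dependency, so B must belong to every candidate key.
{B}⁺ = {B}, which is not all of the schema, so we must add further attributes.
{B, C}⁺: C→AF adds A, F; BF→ACE adds E; ABC→DE adds D → {A, B, C, D, E, F}.
{B, F}⁺: BF→ACE adds A, C, E; ABC→DE adds D → {A, B, C, D, E, F}.
{B, D, E}⁺: BDE→C adds C; BCE→ADF adds A, F → {A, B, C, D, E, F}.

{B, C}, {B, F}, {B, D, E}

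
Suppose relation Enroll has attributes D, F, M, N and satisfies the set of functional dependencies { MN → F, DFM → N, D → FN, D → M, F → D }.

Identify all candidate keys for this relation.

{D}⁺: D→FN adds F, N; D→M adds M → {D, F, M, N}.
{F}⁺: F→D adds D; D→FN adds N; D→M adds M → {D, F, M, N}.
{M, N}⁺: MN→F adds F; F→D adds D → {D, F, M, N}.

{D}, {F}, {M, N}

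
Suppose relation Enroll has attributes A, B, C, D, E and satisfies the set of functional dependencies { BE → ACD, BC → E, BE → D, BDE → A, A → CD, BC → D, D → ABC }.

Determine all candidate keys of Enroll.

A; D; BC; BE

{A}⁺: A→CD adds C, D; D→ABC adds B; BC→E adds E → {A, B, C, D, E}.
{D}⁺: D→ABC adds A, B, C; BC→E adds E → {A, B, C, D, E}.
{B, C}⁺: BC→E adds E; BE→D adds D; BDE→A adds A → {A, B, C, D, E}. Minimal: {C}⁺ = {C}; {B}⁺ = {B} — none reach the full schema.
{B, E}⁺: BE→ACD adds A, C, D → {A, B, C, D, E}. Minimal: {E}⁺ = {E}; {B}⁺ = {B} — none reach the full schema.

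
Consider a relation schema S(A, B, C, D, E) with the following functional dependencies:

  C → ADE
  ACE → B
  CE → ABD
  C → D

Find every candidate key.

{C}⁺: C→ADE adds A, D, E; ACE→B adds B → {A, B, C, D, E}.

(C)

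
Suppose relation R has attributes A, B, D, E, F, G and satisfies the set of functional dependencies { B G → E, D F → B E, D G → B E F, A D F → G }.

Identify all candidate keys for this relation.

Attributes A, D never appear on any right-hand side, so every candidate key must contain {A, D}.
{A, D}⁺ = {A, D}, which is not all of the schema, so we must add further attributes.
{A, D, F}⁺: DF→BE adds B, E; ADF→G adds G → {A, B, D, E, F, G}. Minimal: {D, F}⁺ = {B, D, E, F}; {A, F}⁺ = {A, F}; {A, D}⁺ = {A, D} — none reach the full schema.
{A, D, G}⁺: DG→BEF adds B, E, F → {A, B, D, E, F, G}. Minimal: {D, G}⁺ = {B, D, E, F, G}; {A, G}⁺ = {A, G}; {A, D}⁺ = {A, D} — none reach the full schema.

{A, D, F}, {A, D, G}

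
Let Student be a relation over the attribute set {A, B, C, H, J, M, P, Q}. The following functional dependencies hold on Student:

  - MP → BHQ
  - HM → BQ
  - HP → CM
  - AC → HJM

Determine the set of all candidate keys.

Attributes A, P never appear on any right-hand side, so every candidate key must contain {A, P}.
{A, P}⁺ = {A, P}, which is not all of the schema, so we must add further attributes.
{A, C, P}⁺: AC→HJM adds H, J, M; MP→BHQ adds B, Q → {A, B, C, H, J, M, P, Q}. Minimal: {C, P}⁺ = {C, P}; {A, P}⁺ = {A, P}; {A, C}⁺ = {A, B, C, H, J, M, Q} — none reach the full schema.
{A, H, P}⁺: HP→CM adds C, M; AC→HJM adds J; MP→BHQ adds B, Q → {A, B, C, H, J, M, P, Q}. Minimal: {H, P}⁺ = {B, C, H, M, P, Q}; {A, P}⁺ = {A, P}; {A, H}⁺ = {A, H} — none reach the full schema.
{A, M, P}⁺: MP→BHQ adds B, H, Q; HP→CM adds C; AC→HJM adds J → {A, B, C, H, J, M, P, Q}. Minimal: {M, P}⁺ = {B, C, H, M, P, Q}; {A, P}⁺ = {A, P}; {A, M}⁺ = {A, M} — none reach the full schema.
Any other superkey contains one of these as a subset, so there are no further candidate keys.

{A, C, P}; {A, H, P}; {A, M, P}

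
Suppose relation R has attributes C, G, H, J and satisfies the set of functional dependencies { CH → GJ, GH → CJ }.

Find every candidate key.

{C, H}, {G, H}

{C, H}⁺: CH→GJ adds G, J → {C, G, H, J}. Minimal: {H}⁺ = {H}; {C}⁺ = {C} — none reach the full schema.
{G, H}⁺: GH→CJ adds C, J → {C, G, H, J}. Minimal: {H}⁺ = {H}; {G}⁺ = {G} — none reach the full schema.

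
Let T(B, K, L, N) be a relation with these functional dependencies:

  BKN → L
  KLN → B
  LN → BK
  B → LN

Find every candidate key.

{B}⁺: B→LN adds L, N; LN→BK adds K → {B, K, L, N}.
{L, N}⁺: LN→BK adds B, K → {B, K, L, N}. Minimal: {N}⁺ = {N}; {L}⁺ = {L} — none reach the full schema.

B, LN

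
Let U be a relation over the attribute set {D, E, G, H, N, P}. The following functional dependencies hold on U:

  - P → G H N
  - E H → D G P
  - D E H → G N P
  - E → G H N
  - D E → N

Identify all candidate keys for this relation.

Attribute E never appears on the right-hand side of any dependency, so E must belong to every candidate key.
{E}⁺ = {D, E, G, H, N, P}, which is all of the schema, so {E} is the only candidate key.

E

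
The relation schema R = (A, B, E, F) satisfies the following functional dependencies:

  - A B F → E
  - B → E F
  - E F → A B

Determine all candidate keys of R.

{B}⁺: B→EF adds E, F; EF→AB adds A → {A, B, E, F}.
{E, F}⁺: EF→AB adds A, B → {A, B, E, F}. Minimal: {F}⁺ = {F}; {E}⁺ = {E} — none reach the full schema.
Any other superkey contains one of these as a subset, so there are no further candidate keys.

{B}; {E, F}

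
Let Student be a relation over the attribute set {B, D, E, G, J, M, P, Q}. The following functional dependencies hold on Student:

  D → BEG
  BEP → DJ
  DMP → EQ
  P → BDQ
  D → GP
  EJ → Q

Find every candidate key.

Attribute M never appears on the right-hand side of any dependency, so M must belong to every candidate key.
{M}⁺ = {M}, which is not all of the schema, so we must add further attributes.
{D, M}⁺: D→BEG adds B, E, G; D→GP adds P; BEP→DJ adds J; DMP→EQ adds Q → {B, D, E, G, J, M, P, Q}. Minimal: {M}⁺ = {M}; {D}⁺ = {B, D, E, G, J, P, Q} — none reach the full schema.
{M, P}⁺: P→BDQ adds B, D, Q; D→GP adds G; D→BEG adds E; BEP→DJ adds J → {B, D, E, G, J, M, P, Q}. Minimal: {P}⁺ = {B, D, E, G, J, P, Q}; {M}⁺ = {M} — none reach the full schema.
Any other superkey contains one of these as a subset, so there are no further candidate keys.

{D, M}, {M, P}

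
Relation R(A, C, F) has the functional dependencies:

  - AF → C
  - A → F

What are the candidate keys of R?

{A}

Attribute A never appears on the right-hand side of any dependency, so A must belong to every candidate key.
{A}⁺ = {A, C, F}, which is all of the schema, so {A} is the only candidate key.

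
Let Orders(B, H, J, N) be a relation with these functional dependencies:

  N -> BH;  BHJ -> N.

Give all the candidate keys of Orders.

Attribute J never appears on the right-hand side of any dependency, so J must belong to every candidate key.
{J}⁺ = {J}, which is not all of the schema, so we must add further attributes.
{J, N}⁺: N→BH adds B, H → {B, H, J, N}. Minimal: {N}⁺ = {B, H, N}; {J}⁺ = {J} — none reach the full schema.
{B, H, J}⁺: BHJ→N adds N → {B, H, J, N}. Minimal: {H, J}⁺ = {H, J}; {B, J}⁺ = {B, J}; {B, H}⁺ = {B, H} — none reach the full schema.
Any other superkey contains one of these as a subset, so there are no further candidate keys.

{J, N}; {B, H, J}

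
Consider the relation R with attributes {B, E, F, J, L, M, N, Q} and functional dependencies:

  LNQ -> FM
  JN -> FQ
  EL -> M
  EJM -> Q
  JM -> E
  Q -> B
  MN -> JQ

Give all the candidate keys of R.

ELN, JLN, LMN, LNQ

Attributes L, N never appear on any right-hand side, so every candidate key must contain {L, N}.
{L, N}⁺ = {L, N}, which is not all of the schema, so we must add further attributes.
{E, L, N}⁺: EL→M adds M; MN→JQ adds J, Q; LNQ→FM adds F; Q→B adds B → {B, E, F, J, L, M, N, Q}. Minimal: {L, N}⁺ = {L, N}; {E, N}⁺ = {E, N}; {E, L}⁺ = {E, L, M} — none reach the full schema.
{J, L, N}⁺: JN→FQ adds F, Q; Q→B adds B; LNQ→FM adds M; JM→E adds E → {B, E, F, J, L, M, N, Q}. Minimal: {L, N}⁺ = {L, N}; {J, N}⁺ = {B, F, J, N, Q}; {J, L}⁺ = {J, L} — none reach the full schema.
{L, M, N}⁺: MN→JQ adds J, Q; LNQ→FM adds F; JM→E adds E; Q→B adds B → {B, E, F, J, L, M, N, Q}. Minimal: {M, N}⁺ = {B, E, F, J, M, N, Q}; {L, N}⁺ = {L, N}; {L, M}⁺ = {L, M} — none reach the full schema.
{L, N, Q}⁺: LNQ→FM adds F, M; Q→B adds B; MN→JQ adds J; JM→E adds E → {B, E, F, J, L, M, N, Q}. Minimal: {N, Q}⁺ = {B, N, Q}; {L, Q}⁺ = {B, L, Q}; {L, N}⁺ = {L, N} — none reach the full schema.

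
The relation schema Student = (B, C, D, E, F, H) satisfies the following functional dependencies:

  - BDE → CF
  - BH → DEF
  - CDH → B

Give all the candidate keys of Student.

{B, H}⁺: BH→DEF adds D, E, F; BDE→CF adds C → {B, C, D, E, F, H}. Minimal: {H}⁺ = {H}; {B}⁺ = {B} — none reach the full schema.
{C, D, H}⁺: CDH→B adds B; BH→DEF adds E, F → {B, C, D, E, F, H}. Minimal: {D, H}⁺ = {D, H}; {C, H}⁺ = {C, H}; {C, D}⁺ = {C, D} — none reach the full schema.
Any other superkey contains one of these as a subset, so there are no further candidate keys.

(B, H), (C, D, H)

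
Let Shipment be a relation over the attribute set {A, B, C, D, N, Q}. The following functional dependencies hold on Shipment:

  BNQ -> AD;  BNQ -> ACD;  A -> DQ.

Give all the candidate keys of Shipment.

Attributes B, N never appear on any right-hand side, so every candidate key must contain {B, N}.
{B, N}⁺ = {B, N}, which is not all of the schema, so we must add further attributes.
{A, B, N}⁺: A→DQ adds D, Q; BNQ→ACD adds C → {A, B, C, D, N, Q}. Minimal: {B, N}⁺ = {B, N}; {A, N}⁺ = {A, D, N, Q}; {A, B}⁺ = {A, B, D, Q} — none reach the full schema.
{B, N, Q}⁺: BNQ→AD adds A, D; BNQ→ACD adds C → {A, B, C, D, N, Q}. Minimal: {N, Q}⁺ = {N, Q}; {B, Q}⁺ = {B, Q}; {B, N}⁺ = {B, N} — none reach the full schema.
Any other superkey contains one of these as a subset, so there are no further candidate keys.

(A, B, N); (B, N, Q)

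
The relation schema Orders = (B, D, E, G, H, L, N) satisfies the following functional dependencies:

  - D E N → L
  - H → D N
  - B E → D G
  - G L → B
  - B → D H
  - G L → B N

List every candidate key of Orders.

Attribute E never appears on the right-hand side of any dependency, so E must belong to every candidate key.
{E}⁺ = {E}, which is not all of the schema, so we must add further attributes.
{B, E}⁺: BE→DG adds D, G; B→DH adds H; H→DN adds N; DEN→L adds L → {B, D, E, G, H, L, N}. Minimal: {E}⁺ = {E}; {B}⁺ = {B, D, H, N} — none reach the full schema.
{E, G, H}⁺: H→DN adds D, N; DEN→L adds L; GL→B adds B → {B, D, E, G, H, L, N}. Minimal: {G, H}⁺ = {D, G, H, N}; {E, H}⁺ = {D, E, H, L, N}; {E, G}⁺ = {E, G} — none reach the full schema.
{E, G, L}⁺: GL→B adds B; B→DH adds D, H; GL→BN adds N → {B, D, E, G, H, L, N}. Minimal: {G, L}⁺ = {B, D, G, H, L, N}; {E, L}⁺ = {E, L}; {E, G}⁺ = {E, G} — none reach the full schema.
{D, E, G, N}⁺: DEN→L adds L; GL→B adds B; B→DH adds H → {B, D, E, G, H, L, N}. Minimal: {E, G, N}⁺ = {E, G, N}; {D, G, N}⁺ = {D, G, N}; {D, E, N}⁺ = {D, E, L, N}; … — none reach the full schema.
Any other superkey contains one of these as a subset, so there are no further candidate keys.

{B, E}, {E, G, H}, {E, G, L}, {D, E, G, N}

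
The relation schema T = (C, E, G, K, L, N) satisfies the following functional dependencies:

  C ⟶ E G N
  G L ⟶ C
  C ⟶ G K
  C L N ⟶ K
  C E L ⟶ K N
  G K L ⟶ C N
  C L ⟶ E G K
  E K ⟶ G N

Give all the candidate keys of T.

(C, L), (G, L), (E, K, L)

Attribute L never appears on the right-hand side of any dependency, so L must belong to every candidate key.
{L}⁺ = {L}, which is not all of the schema, so we must add further attributes.
{C, L}⁺: C→EGN adds E, G, N; C→GK adds K → {C, E, G, K, L, N}.
{G, L}⁺: GL→C adds C; C→GK adds K; GKL→CN adds N; CL→EGK adds E → {C, E, G, K, L, N}.
{E, K, L}⁺: EK→GN adds G, N; GL→C adds C → {C, E, G, K, L, N}.
Any other superkey contains one of these as a subset, so there are no further candidate keys.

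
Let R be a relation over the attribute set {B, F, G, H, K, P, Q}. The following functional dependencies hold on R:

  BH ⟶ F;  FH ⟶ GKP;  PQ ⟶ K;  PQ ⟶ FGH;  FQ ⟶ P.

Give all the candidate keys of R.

Attributes B, Q never appear on any right-hand side, so every candidate key must contain {B, Q}.
{B, Q}⁺ = {B, Q}, which is not all of the schema, so we must add further attributes.
{B, F, Q}⁺: FQ→P adds P; PQ→K adds K; PQ→FGH adds G, H → {B, F, G, H, K, P, Q}. Minimal: {F, Q}⁺ = {F, G, H, K, P, Q}; {B, Q}⁺ = {B, Q}; {B, F}⁺ = {B, F} — none reach the full schema.
{B, H, Q}⁺: BH→F adds F; FH→GKP adds G, K, P → {B, F, G, H, K, P, Q}. Minimal: {H, Q}⁺ = {H, Q}; {B, Q}⁺ = {B, Q}; {B, H}⁺ = {B, F, G, H, K, P} — none reach the full schema.
{B, P, Q}⁺: PQ→K adds K; PQ→FGH adds F, G, H → {B, F, G, H, K, P, Q}. Minimal: {P, Q}⁺ = {F, G, H, K, P, Q}; {B, Q}⁺ = {B, Q}; {B, P}⁺ = {B, P} — none reach the full schema.
Any other superkey contains one of these as a subset, so there are no further candidate keys.

{B, F, Q}; {B, H, Q}; {B, P, Q}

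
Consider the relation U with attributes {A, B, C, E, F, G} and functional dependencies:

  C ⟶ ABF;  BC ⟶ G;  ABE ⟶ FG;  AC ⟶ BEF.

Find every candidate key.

{C}⁺: C→ABF adds A, B, F; BC→G adds G; AC→BEF adds E → {A, B, C, E, F, G}.

{C}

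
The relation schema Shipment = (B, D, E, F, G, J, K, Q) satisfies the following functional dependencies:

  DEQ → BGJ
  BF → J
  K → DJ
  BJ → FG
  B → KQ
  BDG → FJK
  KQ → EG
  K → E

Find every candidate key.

{B}⁺: B→KQ adds K, Q; KQ→EG adds E, G; K→DJ adds D, J; BJ→FG adds F → {B, D, E, F, G, J, K, Q}.
{K, Q}⁺: K→DJ adds D, J; KQ→EG adds E, G; DEQ→BGJ adds B; BJ→FG adds F → {B, D, E, F, G, J, K, Q}. Minimal: {Q}⁺ = {Q}; {K}⁺ = {D, E, J, K} — none reach the full schema.
{D, E, Q}⁺: DEQ→BGJ adds B, G, J; BJ→FG adds F; B→KQ adds K → {B, D, E, F, G, J, K, Q}. Minimal: {E, Q}⁺ = {E, Q}; {D, Q}⁺ = {D, Q}; {D, E}⁺ = {D, E} — none reach the full schema.

(B); (K, Q); (D, E, Q)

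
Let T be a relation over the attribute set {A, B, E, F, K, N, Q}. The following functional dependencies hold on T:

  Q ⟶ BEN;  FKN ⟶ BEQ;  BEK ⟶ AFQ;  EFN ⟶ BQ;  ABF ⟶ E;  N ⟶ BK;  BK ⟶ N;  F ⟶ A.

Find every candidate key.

{Q}⁺: Q→BEN adds B, E, N; N→BK adds K; BEK→AFQ adds A, F → {A, B, E, F, K, N, Q}.
{E, N}⁺: N→BK adds B, K; BEK→AFQ adds A, F, Q → {A, B, E, F, K, N, Q}. Minimal: {N}⁺ = {B, K, N}; {E}⁺ = {E} — none reach the full schema.
{F, N}⁺: N→BK adds B, K; F→A adds A; FKN→BEQ adds E, Q → {A, B, E, F, K, N, Q}. Minimal: {N}⁺ = {B, K, N}; {F}⁺ = {A, F} — none reach the full schema.
{B, E, K}⁺: BEK→AFQ adds A, F, Q; BK→N adds N → {A, B, E, F, K, N, Q}. Minimal: {E, K}⁺ = {E, K}; {B, K}⁺ = {B, K, N}; {B, E}⁺ = {B, E} — none reach the full schema.
{B, F, K}⁺: BK→N adds N; F→A adds A; FKN→BEQ adds E, Q → {A, B, E, F, K, N, Q}. Minimal: {F, K}⁺ = {A, F, K}; {B, K}⁺ = {B, K, N}; {B, F}⁺ = {A, B, E, F} — none reach the full schema.

Q, EN, FN, BEK, BFK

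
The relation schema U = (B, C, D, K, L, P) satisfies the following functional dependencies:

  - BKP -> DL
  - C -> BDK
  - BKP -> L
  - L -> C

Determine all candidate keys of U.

Attribute P never appears on the right-hand side of any dependency, so P must belong to every candidate key.
{P}⁺ = {P}, which is not all of the schema, so we must add further attributes.
{C, P}⁺: C→BDK adds B, D, K; BKP→L adds L → {B, C, D, K, L, P}. Minimal: {P}⁺ = {P}; {C}⁺ = {B, C, D, K} — none reach the full schema.
{L, P}⁺: L→C adds C; C→BDK adds B, D, K → {B, C, D, K, L, P}. Minimal: {P}⁺ = {P}; {L}⁺ = {B, C, D, K, L} — none reach the full schema.
{B, K, P}⁺: BKP→DL adds D, L; L→C adds C → {B, C, D, K, L, P}. Minimal: {K, P}⁺ = {K, P}; {B, P}⁺ = {B, P}; {B, K}⁺ = {B, K} — none reach the full schema.
Any other superkey contains one of these as a subset, so there are no further candidate keys.

(C, P); (L, P); (B, K, P)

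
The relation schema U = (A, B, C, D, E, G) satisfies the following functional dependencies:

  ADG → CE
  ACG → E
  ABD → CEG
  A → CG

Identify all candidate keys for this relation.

{A, B, D}

{A, B, D}⁺: ABD→CEG adds C, E, G → {A, B, C, D, E, G}. Minimal: {B, D}⁺ = {B, D}; {A, D}⁺ = {A, C, D, E, G}; {A, B}⁺ = {A, B, C, E, G} — none reach the full schema.
No other minimal superkey exists.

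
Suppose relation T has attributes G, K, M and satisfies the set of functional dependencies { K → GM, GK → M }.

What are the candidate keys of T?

Attribute K never appears on the right-hand side of any dependency, so K must belong to every candidate key.
{K}⁺ = {G, K, M}, which is all of the schema, so {K} is the only candidate key.

{K}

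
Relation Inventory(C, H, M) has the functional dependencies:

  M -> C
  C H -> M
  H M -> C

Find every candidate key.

{C, H}, {H, M}

Attribute H never appears on the right-hand side of any dependency, so H must belong to every candidate key.
{H}⁺ = {H}, which is not all of the schema, so we must add further attributes.
{C, H}⁺: CH→M adds M → {C, H, M}.
{H, M}⁺: M→C adds C → {C, H, M}.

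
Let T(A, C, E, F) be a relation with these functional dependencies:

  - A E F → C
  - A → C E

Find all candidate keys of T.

Attributes A, F never appear on any right-hand side, so every candidate key must contain {A, F}.
{A, F}⁺ = {A, C, E, F}, which is all of the schema, so {A, F} is the only candidate key.

(A, F)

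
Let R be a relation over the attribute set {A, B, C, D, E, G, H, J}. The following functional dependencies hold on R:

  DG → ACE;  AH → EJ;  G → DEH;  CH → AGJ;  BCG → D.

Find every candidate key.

{B, G}⁺: G→DEH adds D, E, H; DG→ACE adds A, C; AH→EJ adds J → {A, B, C, D, E, G, H, J}. Minimal: {G}⁺ = {A, C, D, E, G, H, J}; {B}⁺ = {B} — none reach the full schema.
{B, C, H}⁺: CH→AGJ adds A, G, J; BCG→D adds D; DG→ACE adds E → {A, B, C, D, E, G, H, J}. Minimal: {C, H}⁺ = {A, C, D, E, G, H, J}; {B, H}⁺ = {B, H}; {B, C}⁺ = {B, C} — none reach the full schema.
Any other superkey contains one of these as a subset, so there are no further candidate keys.

{B, G}; {B, C, H}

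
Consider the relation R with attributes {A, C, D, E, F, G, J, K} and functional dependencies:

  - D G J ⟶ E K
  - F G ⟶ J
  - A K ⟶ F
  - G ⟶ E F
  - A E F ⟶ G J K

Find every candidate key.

{A, C, D, G}, {A, C, D, E, F}, {A, C, D, E, K}

Attributes A, C, D never appear on any right-hand side, so every candidate key must contain {A, C, D}.
{A, C, D}⁺ = {A, C, D}, which is not all of the schema, so we must add further attributes.
{A, C, D, G}⁺: G→EF adds E, F; AEF→GJK adds J, K → {A, C, D, E, F, G, J, K}. Minimal: {C, D, G}⁺ = {C, D, E, F, G, J, K}; {A, D, G}⁺ = {A, D, E, F, G, J, K}; {A, C, G}⁺ = {A, C, E, F, G, J, K}; … — none reach the full schema.
{A, C, D, E, F}⁺: AEF→GJK adds G, J, K → {A, C, D, E, F, G, J, K}. Minimal: {C, D, E, F}⁺ = {C, D, E, F}; {A, D, E, F}⁺ = {A, D, E, F, G, J, K}; {A, C, E, F}⁺ = {A, C, E, F, G, J, K}; … — none reach the full schema.
{A, C, D, E, K}⁺: AK→F adds F; AEF→GJK adds G, J → {A, C, D, E, F, G, J, K}. Minimal: {C, D, E, K}⁺ = {C, D, E, K}; {A, D, E, K}⁺ = {A, D, E, F, G, J, K}; {A, C, E, K}⁺ = {A, C, E, F, G, J, K}; … — none reach the full schema.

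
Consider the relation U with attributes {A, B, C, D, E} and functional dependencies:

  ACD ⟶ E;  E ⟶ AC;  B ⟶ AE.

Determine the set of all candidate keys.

(B, D)

Attributes B, D never appear on any right-hand side, so every candidate key must contain {B, D}.
{B, D}⁺ = {A, B, C, D, E}, which is all of the schema, so {B, D} is the only candidate key.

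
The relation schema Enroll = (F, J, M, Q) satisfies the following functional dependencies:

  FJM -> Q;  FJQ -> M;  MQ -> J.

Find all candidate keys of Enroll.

(F, J, M), (F, J, Q), (F, M, Q)

{F, J, M}⁺: FJM→Q adds Q → {F, J, M, Q}. Minimal: {J, M}⁺ = {J, M}; {F, M}⁺ = {F, M}; {F, J}⁺ = {F, J} — none reach the full schema.
{F, J, Q}⁺: FJQ→M adds M → {F, J, M, Q}. Minimal: {J, Q}⁺ = {J, Q}; {F, Q}⁺ = {F, Q}; {F, J}⁺ = {F, J} — none reach the full schema.
{F, M, Q}⁺: MQ→J adds J → {F, J, M, Q}. Minimal: {M, Q}⁺ = {J, M, Q}; {F, Q}⁺ = {F, Q}; {F, M}⁺ = {F, M} — none reach the full schema.
Any other superkey contains one of these as a subset, so there are no further candidate keys.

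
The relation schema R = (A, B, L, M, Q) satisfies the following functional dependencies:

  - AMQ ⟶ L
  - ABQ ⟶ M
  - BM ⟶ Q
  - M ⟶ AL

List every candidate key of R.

Attribute B never appears on the right-hand side of any dependency, so B must belong to every candidate key.
{B}⁺ = {B}, which is not all of the schema, so we must add further attributes.
{B, M}⁺: BM→Q adds Q; M→AL adds A, L → {A, B, L, M, Q}. Minimal: {M}⁺ = {A, L, M}; {B}⁺ = {B} — none reach the full schema.
{A, B, Q}⁺: ABQ→M adds M; M→AL adds L → {A, B, L, M, Q}. Minimal: {B, Q}⁺ = {B, Q}; {A, Q}⁺ = {A, Q}; {A, B}⁺ = {A, B} — none reach the full schema.
Any other superkey contains one of these as a subset, so there are no further candidate keys.

{B, M}, {A, B, Q}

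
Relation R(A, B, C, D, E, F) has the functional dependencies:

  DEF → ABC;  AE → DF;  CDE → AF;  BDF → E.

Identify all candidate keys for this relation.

{A, E}⁺: AE→DF adds D, F; DEF→ABC adds B, C → {A, B, C, D, E, F}.
{B, D, F}⁺: BDF→E adds E; DEF→ABC adds A, C → {A, B, C, D, E, F}.
{C, D, E}⁺: CDE→AF adds A, F; DEF→ABC adds B → {A, B, C, D, E, F}.
{D, E, F}⁺: DEF→ABC adds A, B, C → {A, B, C, D, E, F}.
Any other superkey contains one of these as a subset, so there are no further candidate keys.

{A, E}, {B, D, F}, {C, D, E}, {D, E, F}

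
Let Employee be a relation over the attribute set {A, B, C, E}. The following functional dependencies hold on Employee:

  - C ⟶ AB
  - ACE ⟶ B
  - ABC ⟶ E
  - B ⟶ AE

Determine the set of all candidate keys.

C

{C}⁺: C→AB adds A, B; ABC→E adds E → {A, B, C, E}.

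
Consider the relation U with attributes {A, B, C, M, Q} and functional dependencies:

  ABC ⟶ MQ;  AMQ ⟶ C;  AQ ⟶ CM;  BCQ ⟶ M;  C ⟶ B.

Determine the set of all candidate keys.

AC, AQ

{A, C}⁺: C→B adds B; ABC→MQ adds M, Q → {A, B, C, M, Q}.
{A, Q}⁺: AQ→CM adds C, M; C→B adds B → {A, B, C, M, Q}.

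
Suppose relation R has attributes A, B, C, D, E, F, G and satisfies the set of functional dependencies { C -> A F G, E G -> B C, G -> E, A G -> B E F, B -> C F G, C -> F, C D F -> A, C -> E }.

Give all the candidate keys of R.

Attribute D never appears on the right-hand side of any dependency, so D must belong to every candidate key.
{D}⁺ = {D}, which is not all of the schema, so we must add further attributes.
{B, D}⁺: B→CFG adds C, F, G; CDF→A adds A; C→E adds E → {A, B, C, D, E, F, G}. Minimal: {D}⁺ = {D}; {B}⁺ = {A, B, C, E, F, G} — none reach the full schema.
{C, D}⁺: C→AFG adds A, F, G; G→E adds E; AG→BEF adds B → {A, B, C, D, E, F, G}. Minimal: {D}⁺ = {D}; {C}⁺ = {A, B, C, E, F, G} — none reach the full schema.
{D, G}⁺: G→E adds E; EG→BC adds B, C; B→CFG adds F; CDF→A adds A → {A, B, C, D, E, F, G}. Minimal: {G}⁺ = {A, B, C, E, F, G}; {D}⁺ = {D} — none reach the full schema.
Any other superkey contains one of these as a subset, so there are no further candidate keys.

(B, D), (C, D), (D, G)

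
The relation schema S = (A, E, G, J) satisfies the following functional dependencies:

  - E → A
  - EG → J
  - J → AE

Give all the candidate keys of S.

Attribute G never appears on the right-hand side of any dependency, so G must belong to every candidate key.
{G}⁺ = {G}, which is not all of the schema, so we must add further attributes.
{E, G}⁺: E→A adds A; EG→J adds J → {A, E, G, J}. Minimal: {G}⁺ = {G}; {E}⁺ = {A, E} — none reach the full schema.
{G, J}⁺: J→AE adds A, E → {A, E, G, J}. Minimal: {J}⁺ = {A, E, J}; {G}⁺ = {G} — none reach the full schema.

{E, G}; {G, J}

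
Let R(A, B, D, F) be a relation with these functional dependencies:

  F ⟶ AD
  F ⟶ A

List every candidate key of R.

{B, F}

Attributes B, F never appear on any right-hand side, so every candidate key must contain {B, F}.
{B, F}⁺ = {A, B, D, F}, which is all of the schema, so {B, F} is the only candidate key.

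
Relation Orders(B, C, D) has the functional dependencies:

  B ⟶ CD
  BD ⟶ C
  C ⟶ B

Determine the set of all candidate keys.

{B}⁺: B→CD adds C, D → {B, C, D}.
{C}⁺: C→B adds B; B→CD adds D → {B, C, D}.
Any other superkey contains one of these as a subset, so there are no further candidate keys.

B; C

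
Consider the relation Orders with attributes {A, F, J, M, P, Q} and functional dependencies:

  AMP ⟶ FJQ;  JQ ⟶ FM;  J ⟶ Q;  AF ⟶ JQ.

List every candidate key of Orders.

AFP, AJP, AMP

Attributes A, P never appear on any right-hand side, so every candidate key must contain {A, P}.
{A, P}⁺ = {A, P}, which is not all of the schema, so we must add further attributes.
{A, F, P}⁺: AF→JQ adds J, Q; JQ→FM adds M → {A, F, J, M, P, Q}. Minimal: {F, P}⁺ = {F, P}; {A, P}⁺ = {A, P}; {A, F}⁺ = {A, F, J, M, Q} — none reach the full schema.
{A, J, P}⁺: J→Q adds Q; JQ→FM adds F, M → {A, F, J, M, P, Q}. Minimal: {J, P}⁺ = {F, J, M, P, Q}; {A, P}⁺ = {A, P}; {A, J}⁺ = {A, F, J, M, Q} — none reach the full schema.
{A, M, P}⁺: AMP→FJQ adds F, J, Q → {A, F, J, M, P, Q}. Minimal: {M, P}⁺ = {M, P}; {A, P}⁺ = {A, P}; {A, M}⁺ = {A, M} — none reach the full schema.
Any other superkey contains one of these as a subset, so there are no further candidate keys.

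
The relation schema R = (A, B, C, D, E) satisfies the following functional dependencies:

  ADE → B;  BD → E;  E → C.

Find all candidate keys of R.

{A, B, D}, {A, D, E}

Attributes A, D never appear on any right-hand side, so every candidate key must contain {A, D}.
{A, D}⁺ = {A, D}, which is not all of the schema, so we must add further attributes.
{A, B, D}⁺: BD→E adds E; E→C adds C → {A, B, C, D, E}. Minimal: {B, D}⁺ = {B, C, D, E}; {A, D}⁺ = {A, D}; {A, B}⁺ = {A, B} — none reach the full schema.
{A, D, E}⁺: ADE→B adds B; E→C adds C → {A, B, C, D, E}. Minimal: {D, E}⁺ = {C, D, E}; {A, E}⁺ = {A, C, E}; {A, D}⁺ = {A, D} — none reach the full schema.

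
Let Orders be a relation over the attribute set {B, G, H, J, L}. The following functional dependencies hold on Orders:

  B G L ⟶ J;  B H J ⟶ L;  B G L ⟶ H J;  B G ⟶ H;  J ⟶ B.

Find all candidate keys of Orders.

{G, J}⁺: J→B adds B; BG→H adds H; BHJ→L adds L → {B, G, H, J, L}. Minimal: {J}⁺ = {B, J}; {G}⁺ = {G} — none reach the full schema.
{B, G, L}⁺: BGL→J adds J; BGL→HJ adds H → {B, G, H, J, L}. Minimal: {G, L}⁺ = {G, L}; {B, L}⁺ = {B, L}; {B, G}⁺ = {B, G, H} — none reach the full schema.
Any other superkey contains one of these as a subset, so there are no further candidate keys.

(G, J); (B, G, L)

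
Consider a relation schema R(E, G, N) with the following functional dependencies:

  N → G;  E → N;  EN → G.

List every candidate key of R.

Attribute E never appears on the right-hand side of any dependency, so E must belong to every candidate key.
{E}⁺ = {E, G, N}, which is all of the schema, so {E} is the only candidate key.

{E}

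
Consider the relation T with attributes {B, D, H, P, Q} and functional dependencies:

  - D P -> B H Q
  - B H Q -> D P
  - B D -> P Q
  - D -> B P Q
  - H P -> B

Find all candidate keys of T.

{D}⁺: D→BPQ adds B, P, Q; DP→BHQ adds H → {B, D, H, P, Q}.
{B, H, Q}⁺: BHQ→DP adds D, P → {B, D, H, P, Q}. Minimal: {H, Q}⁺ = {H, Q}; {B, Q}⁺ = {B, Q}; {B, H}⁺ = {B, H} — none reach the full schema.
{H, P, Q}⁺: HP→B adds B; BHQ→DP adds D → {B, D, H, P, Q}. Minimal: {P, Q}⁺ = {P, Q}; {H, Q}⁺ = {H, Q}; {H, P}⁺ = {B, H, P} — none reach the full schema.
Any other superkey contains one of these as a subset, so there are no further candidate keys.

(D), (B, H, Q), (H, P, Q)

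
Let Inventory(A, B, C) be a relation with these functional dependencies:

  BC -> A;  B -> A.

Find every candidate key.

Attributes B, C never appear on any right-hand side, so every candidate key must contain {B, C}.
{B, C}⁺ = {A, B, C}, which is all of the schema, so {B, C} is the only candidate key.

BC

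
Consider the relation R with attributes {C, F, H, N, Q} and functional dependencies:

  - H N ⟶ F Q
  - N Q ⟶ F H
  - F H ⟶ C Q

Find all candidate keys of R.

Attribute N never appears on the right-hand side of any dependency, so N must belong to every candidate key.
{N}⁺ = {N}, which is not all of the schema, so we must add further attributes.
{H, N}⁺: HN→FQ adds F, Q; FH→CQ adds C → {C, F, H, N, Q}. Minimal: {N}⁺ = {N}; {H}⁺ = {H} — none reach the full schema.
{N, Q}⁺: NQ→FH adds F, H; FH→CQ adds C → {C, F, H, N, Q}. Minimal: {Q}⁺ = {Q}; {N}⁺ = {N} — none reach the full schema.
Any other superkey contains one of these as a subset, so there are no further candidate keys.

{H, N}; {N, Q}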